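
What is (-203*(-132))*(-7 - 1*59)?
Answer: -1768536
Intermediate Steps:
(-203*(-132))*(-7 - 1*59) = 26796*(-7 - 59) = 26796*(-66) = -1768536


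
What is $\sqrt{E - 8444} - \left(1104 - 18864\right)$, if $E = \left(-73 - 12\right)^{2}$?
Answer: $17760 + i \sqrt{1219} \approx 17760.0 + 34.914 i$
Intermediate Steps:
$E = 7225$ ($E = \left(-85\right)^{2} = 7225$)
$\sqrt{E - 8444} - \left(1104 - 18864\right) = \sqrt{7225 - 8444} - \left(1104 - 18864\right) = \sqrt{-1219} - -17760 = i \sqrt{1219} + 17760 = 17760 + i \sqrt{1219}$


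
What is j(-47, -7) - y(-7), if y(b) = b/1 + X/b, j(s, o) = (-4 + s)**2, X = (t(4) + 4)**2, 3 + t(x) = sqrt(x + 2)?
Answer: 2609 + 2*sqrt(6)/7 ≈ 2609.7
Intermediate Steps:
t(x) = -3 + sqrt(2 + x) (t(x) = -3 + sqrt(x + 2) = -3 + sqrt(2 + x))
X = (1 + sqrt(6))**2 (X = ((-3 + sqrt(2 + 4)) + 4)**2 = ((-3 + sqrt(6)) + 4)**2 = (1 + sqrt(6))**2 ≈ 11.899)
y(b) = b + (1 + sqrt(6))**2/b (y(b) = b/1 + (1 + sqrt(6))**2/b = b*1 + (1 + sqrt(6))**2/b = b + (1 + sqrt(6))**2/b)
j(-47, -7) - y(-7) = (-4 - 47)**2 - (-7 + (1 + sqrt(6))**2/(-7)) = (-51)**2 - (-7 - (1 + sqrt(6))**2/7) = 2601 + (7 + (1 + sqrt(6))**2/7) = 2608 + (1 + sqrt(6))**2/7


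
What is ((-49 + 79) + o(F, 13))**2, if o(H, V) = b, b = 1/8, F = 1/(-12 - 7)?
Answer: 58081/64 ≈ 907.52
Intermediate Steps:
F = -1/19 (F = 1/(-19) = -1/19 ≈ -0.052632)
b = 1/8 ≈ 0.12500
o(H, V) = 1/8
((-49 + 79) + o(F, 13))**2 = ((-49 + 79) + 1/8)**2 = (30 + 1/8)**2 = (241/8)**2 = 58081/64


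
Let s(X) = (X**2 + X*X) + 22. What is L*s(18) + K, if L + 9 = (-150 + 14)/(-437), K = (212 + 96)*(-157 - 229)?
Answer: -54498046/437 ≈ -1.2471e+5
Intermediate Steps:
s(X) = 22 + 2*X**2 (s(X) = (X**2 + X**2) + 22 = 2*X**2 + 22 = 22 + 2*X**2)
K = -118888 (K = 308*(-386) = -118888)
L = -3797/437 (L = -9 + (-150 + 14)/(-437) = -9 - 136*(-1/437) = -9 + 136/437 = -3797/437 ≈ -8.6888)
L*s(18) + K = -3797*(22 + 2*18**2)/437 - 118888 = -3797*(22 + 2*324)/437 - 118888 = -3797*(22 + 648)/437 - 118888 = -3797/437*670 - 118888 = -2543990/437 - 118888 = -54498046/437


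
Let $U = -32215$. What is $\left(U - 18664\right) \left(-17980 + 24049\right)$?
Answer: $-308784651$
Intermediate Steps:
$\left(U - 18664\right) \left(-17980 + 24049\right) = \left(-32215 - 18664\right) \left(-17980 + 24049\right) = \left(-50879\right) 6069 = -308784651$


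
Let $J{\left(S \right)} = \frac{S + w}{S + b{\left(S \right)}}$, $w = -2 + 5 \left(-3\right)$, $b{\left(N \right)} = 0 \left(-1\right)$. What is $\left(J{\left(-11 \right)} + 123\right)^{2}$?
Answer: $\frac{1907161}{121} \approx 15762.0$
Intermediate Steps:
$b{\left(N \right)} = 0$
$w = -17$ ($w = -2 - 15 = -17$)
$J{\left(S \right)} = \frac{-17 + S}{S}$ ($J{\left(S \right)} = \frac{S - 17}{S + 0} = \frac{-17 + S}{S}$)
$\left(J{\left(-11 \right)} + 123\right)^{2} = \left(\frac{-17 - 11}{-11} + 123\right)^{2} = \left(\left(- \frac{1}{11}\right) \left(-28\right) + 123\right)^{2} = \left(\frac{28}{11} + 123\right)^{2} = \left(\frac{1381}{11}\right)^{2} = \frac{1907161}{121}$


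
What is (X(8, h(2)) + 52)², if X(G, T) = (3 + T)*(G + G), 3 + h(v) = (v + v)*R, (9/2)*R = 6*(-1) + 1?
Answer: 29584/81 ≈ 365.23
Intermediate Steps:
R = -10/9 (R = 2*(6*(-1) + 1)/9 = 2*(-6 + 1)/9 = (2/9)*(-5) = -10/9 ≈ -1.1111)
h(v) = -3 - 20*v/9 (h(v) = -3 + (v + v)*(-10/9) = -3 + (2*v)*(-10/9) = -3 - 20*v/9)
X(G, T) = 2*G*(3 + T) (X(G, T) = (3 + T)*(2*G) = 2*G*(3 + T))
(X(8, h(2)) + 52)² = (2*8*(3 + (-3 - 20/9*2)) + 52)² = (2*8*(3 + (-3 - 40/9)) + 52)² = (2*8*(3 - 67/9) + 52)² = (2*8*(-40/9) + 52)² = (-640/9 + 52)² = (-172/9)² = 29584/81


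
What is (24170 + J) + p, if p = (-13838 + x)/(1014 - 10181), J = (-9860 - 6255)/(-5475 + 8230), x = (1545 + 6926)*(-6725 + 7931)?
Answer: 116432130061/5051017 ≈ 23051.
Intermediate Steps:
x = 10216026 (x = 8471*1206 = 10216026)
J = -3223/551 (J = -16115/2755 = -16115*1/2755 = -3223/551 ≈ -5.8494)
p = -10202188/9167 (p = (-13838 + 10216026)/(1014 - 10181) = 10202188/(-9167) = 10202188*(-1/9167) = -10202188/9167 ≈ -1112.9)
(24170 + J) + p = (24170 - 3223/551) - 10202188/9167 = 13314447/551 - 10202188/9167 = 116432130061/5051017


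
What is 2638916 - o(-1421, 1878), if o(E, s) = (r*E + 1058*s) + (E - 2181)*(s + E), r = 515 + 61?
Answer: 3116602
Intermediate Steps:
r = 576
o(E, s) = 576*E + 1058*s + (-2181 + E)*(E + s) (o(E, s) = (576*E + 1058*s) + (E - 2181)*(s + E) = (576*E + 1058*s) + (-2181 + E)*(E + s) = 576*E + 1058*s + (-2181 + E)*(E + s))
2638916 - o(-1421, 1878) = 2638916 - ((-1421)² - 1605*(-1421) - 1123*1878 - 1421*1878) = 2638916 - (2019241 + 2280705 - 2108994 - 2668638) = 2638916 - 1*(-477686) = 2638916 + 477686 = 3116602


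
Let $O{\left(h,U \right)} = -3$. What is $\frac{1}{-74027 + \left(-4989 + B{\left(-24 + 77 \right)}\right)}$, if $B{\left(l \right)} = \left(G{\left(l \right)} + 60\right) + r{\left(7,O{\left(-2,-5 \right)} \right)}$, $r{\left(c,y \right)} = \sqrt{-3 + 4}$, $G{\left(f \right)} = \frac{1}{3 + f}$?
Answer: $- \frac{56}{4421479} \approx -1.2665 \cdot 10^{-5}$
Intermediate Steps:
$r{\left(c,y \right)} = 1$ ($r{\left(c,y \right)} = \sqrt{1} = 1$)
$B{\left(l \right)} = 61 + \frac{1}{3 + l}$ ($B{\left(l \right)} = \left(\frac{1}{3 + l} + 60\right) + 1 = \left(60 + \frac{1}{3 + l}\right) + 1 = 61 + \frac{1}{3 + l}$)
$\frac{1}{-74027 + \left(-4989 + B{\left(-24 + 77 \right)}\right)} = \frac{1}{-74027 - \left(4989 - \frac{184 + 61 \left(-24 + 77\right)}{3 + \left(-24 + 77\right)}\right)} = \frac{1}{-74027 - \left(4989 - \frac{184 + 61 \cdot 53}{3 + 53}\right)} = \frac{1}{-74027 - \left(4989 - \frac{184 + 3233}{56}\right)} = \frac{1}{-74027 + \left(-4989 + \frac{1}{56} \cdot 3417\right)} = \frac{1}{-74027 + \left(-4989 + \frac{3417}{56}\right)} = \frac{1}{-74027 - \frac{275967}{56}} = \frac{1}{- \frac{4421479}{56}} = - \frac{56}{4421479}$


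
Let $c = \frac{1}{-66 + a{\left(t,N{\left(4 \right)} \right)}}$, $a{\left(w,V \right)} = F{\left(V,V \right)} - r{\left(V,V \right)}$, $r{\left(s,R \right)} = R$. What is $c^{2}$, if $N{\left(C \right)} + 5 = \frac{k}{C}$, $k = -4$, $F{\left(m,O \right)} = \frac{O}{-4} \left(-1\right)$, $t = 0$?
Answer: $\frac{4}{15129} \approx 0.00026439$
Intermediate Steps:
$F{\left(m,O \right)} = \frac{O}{4}$ ($F{\left(m,O \right)} = O \left(- \frac{1}{4}\right) \left(-1\right) = - \frac{O}{4} \left(-1\right) = \frac{O}{4}$)
$N{\left(C \right)} = -5 - \frac{4}{C}$
$a{\left(w,V \right)} = - \frac{3 V}{4}$ ($a{\left(w,V \right)} = \frac{V}{4} - V = - \frac{3 V}{4}$)
$c = - \frac{2}{123}$ ($c = \frac{1}{-66 - \frac{3 \left(-5 - \frac{4}{4}\right)}{4}} = \frac{1}{-66 - \frac{3 \left(-5 - 1\right)}{4}} = \frac{1}{-66 - - \frac{9}{2}} = \frac{1}{-66 + \frac{9}{2}} = \frac{1}{- \frac{123}{2}} = - \frac{2}{123} \approx -0.01626$)
$c^{2} = \left(- \frac{2}{123}\right)^{2} = \frac{4}{15129}$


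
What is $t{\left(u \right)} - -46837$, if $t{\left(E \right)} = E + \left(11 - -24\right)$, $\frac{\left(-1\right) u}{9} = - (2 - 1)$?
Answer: $46881$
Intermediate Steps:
$u = 9$ ($u = - 9 \left(- (2 - 1)\right) = - 9 \left(\left(-1\right) 1\right) = \left(-9\right) \left(-1\right) = 9$)
$t{\left(E \right)} = 35 + E$ ($t{\left(E \right)} = E + \left(11 + 24\right) = E + 35 = 35 + E$)
$t{\left(u \right)} - -46837 = \left(35 + 9\right) - -46837 = 44 + 46837 = 46881$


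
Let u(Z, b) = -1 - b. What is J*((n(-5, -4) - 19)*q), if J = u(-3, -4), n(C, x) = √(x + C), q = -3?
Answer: 171 - 27*I ≈ 171.0 - 27.0*I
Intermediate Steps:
n(C, x) = √(C + x)
J = 3 (J = -1 - 1*(-4) = -1 + 4 = 3)
J*((n(-5, -4) - 19)*q) = 3*((√(-5 - 4) - 19)*(-3)) = 3*((√(-9) - 19)*(-3)) = 3*((3*I - 19)*(-3)) = 3*((-19 + 3*I)*(-3)) = 3*(57 - 9*I) = 171 - 27*I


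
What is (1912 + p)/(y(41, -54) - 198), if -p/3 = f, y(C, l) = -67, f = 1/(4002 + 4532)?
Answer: -3263401/452302 ≈ -7.2151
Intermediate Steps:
f = 1/8534 ≈ 0.00011718
p = -3/8534 (p = -3*1/8534 = -3/8534 ≈ -0.00035154)
(1912 + p)/(y(41, -54) - 198) = (1912 - 3/8534)/(-67 - 198) = (16317005/8534)/(-265) = (16317005/8534)*(-1/265) = -3263401/452302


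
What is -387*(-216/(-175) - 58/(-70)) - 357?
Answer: -202182/175 ≈ -1155.3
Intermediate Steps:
-387*(-216/(-175) - 58/(-70)) - 357 = -387*(-216*(-1/175) - 58*(-1/70)) - 357 = -387*(216/175 + 29/35) - 357 = -387*361/175 - 357 = -139707/175 - 357 = -202182/175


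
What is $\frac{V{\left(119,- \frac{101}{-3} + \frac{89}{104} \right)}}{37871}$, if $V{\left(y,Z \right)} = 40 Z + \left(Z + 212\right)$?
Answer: $\frac{507755}{11815752} \approx 0.042973$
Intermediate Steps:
$V{\left(y,Z \right)} = 212 + 41 Z$ ($V{\left(y,Z \right)} = 40 Z + \left(212 + Z\right) = 212 + 41 Z$)
$\frac{V{\left(119,- \frac{101}{-3} + \frac{89}{104} \right)}}{37871} = \frac{212 + 41 \left(- \frac{101}{-3} + \frac{89}{104}\right)}{37871} = \left(212 + 41 \left(\left(-101\right) \left(- \frac{1}{3}\right) + 89 \cdot \frac{1}{104}\right)\right) \frac{1}{37871} = \left(212 + 41 \left(\frac{101}{3} + \frac{89}{104}\right)\right) \frac{1}{37871} = \left(212 + 41 \cdot \frac{10771}{312}\right) \frac{1}{37871} = \left(212 + \frac{441611}{312}\right) \frac{1}{37871} = \frac{507755}{312} \cdot \frac{1}{37871} = \frac{507755}{11815752}$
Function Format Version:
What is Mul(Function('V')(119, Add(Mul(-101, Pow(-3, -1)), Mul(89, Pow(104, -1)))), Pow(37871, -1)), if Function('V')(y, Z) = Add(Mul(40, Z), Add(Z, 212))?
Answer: Rational(507755, 11815752) ≈ 0.042973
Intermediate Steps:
Function('V')(y, Z) = Add(212, Mul(41, Z)) (Function('V')(y, Z) = Add(Mul(40, Z), Add(212, Z)) = Add(212, Mul(41, Z)))
Mul(Function('V')(119, Add(Mul(-101, Pow(-3, -1)), Mul(89, Pow(104, -1)))), Pow(37871, -1)) = Mul(Add(212, Mul(41, Add(Mul(-101, Pow(-3, -1)), Mul(89, Pow(104, -1))))), Pow(37871, -1)) = Mul(Add(212, Mul(41, Add(Mul(-101, Rational(-1, 3)), Mul(89, Rational(1, 104))))), Rational(1, 37871)) = Mul(Add(212, Mul(41, Add(Rational(101, 3), Rational(89, 104)))), Rational(1, 37871)) = Mul(Add(212, Mul(41, Rational(10771, 312))), Rational(1, 37871)) = Mul(Add(212, Rational(441611, 312)), Rational(1, 37871)) = Mul(Rational(507755, 312), Rational(1, 37871)) = Rational(507755, 11815752)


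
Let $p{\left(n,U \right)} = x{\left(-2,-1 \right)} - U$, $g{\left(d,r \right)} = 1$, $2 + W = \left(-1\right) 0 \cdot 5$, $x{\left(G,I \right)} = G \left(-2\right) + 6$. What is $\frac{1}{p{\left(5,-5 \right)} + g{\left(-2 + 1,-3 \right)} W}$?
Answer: $\frac{1}{13} \approx 0.076923$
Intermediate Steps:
$x{\left(G,I \right)} = 6 - 2 G$ ($x{\left(G,I \right)} = - 2 G + 6 = 6 - 2 G$)
$W = -2$ ($W = -2 + \left(-1\right) 0 \cdot 5 = -2 + 0 \cdot 5 = -2 + 0 = -2$)
$p{\left(n,U \right)} = 10 - U$ ($p{\left(n,U \right)} = \left(6 - -4\right) - U = \left(6 + 4\right) - U = 10 - U$)
$\frac{1}{p{\left(5,-5 \right)} + g{\left(-2 + 1,-3 \right)} W} = \frac{1}{\left(10 - -5\right) + 1 \left(-2\right)} = \frac{1}{\left(10 + 5\right) - 2} = \frac{1}{15 - 2} = \frac{1}{13}$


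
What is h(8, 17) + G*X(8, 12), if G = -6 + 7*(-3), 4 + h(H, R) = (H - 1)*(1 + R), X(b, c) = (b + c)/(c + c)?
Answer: 199/2 ≈ 99.500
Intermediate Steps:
X(b, c) = (b + c)/(2*c) (X(b, c) = (b + c)/((2*c)) = (b + c)*(1/(2*c)) = (b + c)/(2*c))
h(H, R) = -4 + (1 + R)*(-1 + H) (h(H, R) = -4 + (H - 1)*(1 + R) = -4 + (-1 + H)*(1 + R) = -4 + (1 + R)*(-1 + H))
G = -27 (G = -6 - 21 = -27)
h(8, 17) + G*X(8, 12) = (-5 + 8 - 1*17 + 8*17) - 27*(8 + 12)/(2*12) = (-5 + 8 - 17 + 136) - 27*20/(2*12) = 122 - 27*5/6 = 122 - 45/2 = 199/2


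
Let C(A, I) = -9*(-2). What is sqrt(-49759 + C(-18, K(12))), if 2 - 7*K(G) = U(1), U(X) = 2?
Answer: I*sqrt(49741) ≈ 223.03*I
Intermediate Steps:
K(G) = 0 (K(G) = 2/7 - 1/7*2 = 2/7 - 2/7 = 0)
C(A, I) = 18
sqrt(-49759 + C(-18, K(12))) = sqrt(-49759 + 18) = sqrt(-49741) = I*sqrt(49741)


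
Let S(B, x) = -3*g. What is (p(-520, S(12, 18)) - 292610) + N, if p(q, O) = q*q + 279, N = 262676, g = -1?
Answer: 240745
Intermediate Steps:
S(B, x) = 3 (S(B, x) = -3*(-1) = 3)
p(q, O) = 279 + q² (p(q, O) = q² + 279 = 279 + q²)
(p(-520, S(12, 18)) - 292610) + N = ((279 + (-520)²) - 292610) + 262676 = ((279 + 270400) - 292610) + 262676 = (270679 - 292610) + 262676 = -21931 + 262676 = 240745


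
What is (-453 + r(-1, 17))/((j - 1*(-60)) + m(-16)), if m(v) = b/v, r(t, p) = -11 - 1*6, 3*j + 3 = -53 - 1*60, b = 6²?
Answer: -5640/229 ≈ -24.629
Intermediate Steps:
b = 36
j = -116/3 (j = -1 + (-53 - 1*60)/3 = -1 + (-53 - 60)/3 = -1 + (⅓)*(-113) = -1 - 113/3 = -116/3 ≈ -38.667)
r(t, p) = -17 (r(t, p) = -11 - 6 = -17)
m(v) = 36/v
(-453 + r(-1, 17))/((j - 1*(-60)) + m(-16)) = (-453 - 17)/((-116/3 - 1*(-60)) + 36/(-16)) = -470/((-116/3 + 60) + 36*(-1/16)) = -470/(64/3 - 9/4) = -470/229/12 = -470*12/229 = -5640/229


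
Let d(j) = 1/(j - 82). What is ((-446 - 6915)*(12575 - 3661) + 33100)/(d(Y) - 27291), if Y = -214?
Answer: 19412524784/8078137 ≈ 2403.1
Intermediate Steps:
d(j) = 1/(-82 + j)
((-446 - 6915)*(12575 - 3661) + 33100)/(d(Y) - 27291) = ((-446 - 6915)*(12575 - 3661) + 33100)/(1/(-82 - 214) - 27291) = (-7361*8914 + 33100)/(1/(-296) - 27291) = (-65615954 + 33100)/(-1/296 - 27291) = -65582854/(-8078137/296) = -65582854*(-296/8078137) = 19412524784/8078137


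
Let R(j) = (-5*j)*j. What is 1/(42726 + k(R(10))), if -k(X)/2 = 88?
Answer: 1/42550 ≈ 2.3502e-5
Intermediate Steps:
R(j) = -5*j²
k(X) = -176 (k(X) = -2*88 = -176)
1/(42726 + k(R(10))) = 1/(42726 - 176) = 1/42550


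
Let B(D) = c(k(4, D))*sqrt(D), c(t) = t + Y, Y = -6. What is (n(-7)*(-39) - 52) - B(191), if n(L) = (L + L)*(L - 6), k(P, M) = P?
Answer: -7150 + 2*sqrt(191) ≈ -7122.4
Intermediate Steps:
c(t) = -6 + t (c(t) = t - 6 = -6 + t)
n(L) = 2*L*(-6 + L) (n(L) = (2*L)*(-6 + L) = 2*L*(-6 + L))
B(D) = -2*sqrt(D) (B(D) = (-6 + 4)*sqrt(D) = -2*sqrt(D))
(n(-7)*(-39) - 52) - B(191) = ((2*(-7)*(-6 - 7))*(-39) - 52) - (-2)*sqrt(191) = ((2*(-7)*(-13))*(-39) - 52) + 2*sqrt(191) = (182*(-39) - 52) + 2*sqrt(191) = (-7098 - 52) + 2*sqrt(191) = -7150 + 2*sqrt(191)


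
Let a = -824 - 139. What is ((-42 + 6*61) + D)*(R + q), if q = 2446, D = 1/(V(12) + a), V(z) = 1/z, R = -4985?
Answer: -9505528512/11555 ≈ -8.2263e+5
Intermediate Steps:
a = -963
D = -12/11555 (D = 1/(1/12 - 963) = 1/(-11555/12) = -12/11555 ≈ -0.0010385)
((-42 + 6*61) + D)*(R + q) = ((-42 + 6*61) - 12/11555)*(-4985 + 2446) = ((-42 + 366) - 12/11555)*(-2539) = (324 - 12/11555)*(-2539) = (3743808/11555)*(-2539) = -9505528512/11555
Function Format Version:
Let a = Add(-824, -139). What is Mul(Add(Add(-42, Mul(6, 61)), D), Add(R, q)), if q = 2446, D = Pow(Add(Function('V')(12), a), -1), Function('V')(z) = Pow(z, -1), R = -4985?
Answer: Rational(-9505528512, 11555) ≈ -8.2263e+5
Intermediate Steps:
a = -963
D = Rational(-12, 11555) (D = Pow(Add(Pow(12, -1), -963), -1) = Pow(Add(Rational(1, 12), -963), -1) = Pow(Rational(-11555, 12), -1) = Rational(-12, 11555) ≈ -0.0010385)
Mul(Add(Add(-42, Mul(6, 61)), D), Add(R, q)) = Mul(Add(Add(-42, Mul(6, 61)), Rational(-12, 11555)), Add(-4985, 2446)) = Mul(Add(Add(-42, 366), Rational(-12, 11555)), -2539) = Mul(Add(324, Rational(-12, 11555)), -2539) = Mul(Rational(3743808, 11555), -2539) = Rational(-9505528512, 11555)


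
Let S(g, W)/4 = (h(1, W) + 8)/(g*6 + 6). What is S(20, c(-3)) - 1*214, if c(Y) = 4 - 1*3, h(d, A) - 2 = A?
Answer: -13460/63 ≈ -213.65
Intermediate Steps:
h(d, A) = 2 + A
c(Y) = 1 (c(Y) = 4 - 3 = 1)
S(g, W) = 4*(10 + W)/(6 + 6*g) (S(g, W) = 4*(((2 + W) + 8)/(g*6 + 6)) = 4*((10 + W)/(6*g + 6)) = 4*((10 + W)/(6 + 6*g)) = 4*(10 + W)/(6 + 6*g))
S(20, c(-3)) - 1*214 = 2*(10 + 1)/(3*(1 + 20)) - 1*214 = (2/3)*11/21 - 214 = (2/3)*(1/21)*11 - 214 = 22/63 - 214 = -13460/63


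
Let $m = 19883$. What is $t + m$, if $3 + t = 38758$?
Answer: $58638$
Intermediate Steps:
$t = 38755$ ($t = -3 + 38758 = 38755$)
$t + m = 38755 + 19883 = 58638$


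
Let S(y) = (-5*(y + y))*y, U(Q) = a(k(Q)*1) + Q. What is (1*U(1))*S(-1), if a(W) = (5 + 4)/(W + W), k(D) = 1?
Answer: -55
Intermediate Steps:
a(W) = 9/(2*W) (a(W) = 9/((2*W)) = 9*(1/(2*W)) = 9/(2*W))
U(Q) = 9/2 + Q (U(Q) = 9/(2*((1*1))) + Q = (9/2)/1 + Q = (9/2)*1 + Q = 9/2 + Q)
S(y) = -10*y² (S(y) = (-10*y)*y = -10*y²)
(1*U(1))*S(-1) = (1*(9/2 + 1))*(-10*(-1)²) = (1*(11/2))*(-10*1) = (11/2)*(-10) = -55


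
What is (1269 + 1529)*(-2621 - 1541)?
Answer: -11645276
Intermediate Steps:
(1269 + 1529)*(-2621 - 1541) = 2798*(-4162) = -11645276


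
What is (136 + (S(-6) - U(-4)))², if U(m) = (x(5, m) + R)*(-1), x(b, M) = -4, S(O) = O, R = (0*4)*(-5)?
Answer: 15876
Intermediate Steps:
R = 0 (R = 0*(-5) = 0)
U(m) = 4 (U(m) = (-4 + 0)*(-1) = -4*(-1) = 4)
(136 + (S(-6) - U(-4)))² = (136 + (-6 - 1*4))² = (136 + (-6 - 4))² = (136 - 10)² = 126² = 15876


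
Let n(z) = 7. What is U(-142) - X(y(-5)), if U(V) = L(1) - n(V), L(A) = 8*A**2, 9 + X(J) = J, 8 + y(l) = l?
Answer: 23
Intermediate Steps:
y(l) = -8 + l
X(J) = -9 + J
U(V) = 1 (U(V) = 8*1**2 - 1*7 = 8*1 - 7 = 8 - 7 = 1)
U(-142) - X(y(-5)) = 1 - (-9 + (-8 - 5)) = 1 - (-9 - 13) = 1 - 1*(-22) = 1 + 22 = 23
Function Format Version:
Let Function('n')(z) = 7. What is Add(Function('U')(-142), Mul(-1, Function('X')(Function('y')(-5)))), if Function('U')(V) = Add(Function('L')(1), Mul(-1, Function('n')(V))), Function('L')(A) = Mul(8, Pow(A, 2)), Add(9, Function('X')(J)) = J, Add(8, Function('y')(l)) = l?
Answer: 23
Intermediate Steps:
Function('y')(l) = Add(-8, l)
Function('X')(J) = Add(-9, J)
Function('U')(V) = 1 (Function('U')(V) = Add(Mul(8, Pow(1, 2)), Mul(-1, 7)) = Add(Mul(8, 1), -7) = Add(8, -7) = 1)
Add(Function('U')(-142), Mul(-1, Function('X')(Function('y')(-5)))) = Add(1, Mul(-1, Add(-9, Add(-8, -5)))) = Add(1, Mul(-1, Add(-9, -13))) = Add(1, Mul(-1, -22)) = Add(1, 22) = 23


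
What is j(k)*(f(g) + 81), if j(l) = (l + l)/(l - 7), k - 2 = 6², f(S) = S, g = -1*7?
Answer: 5624/31 ≈ 181.42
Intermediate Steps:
g = -7
k = 38 (k = 2 + 6² = 2 + 36 = 38)
j(l) = 2*l/(-7 + l) (j(l) = (2*l)/(-7 + l) = 2*l/(-7 + l))
j(k)*(f(g) + 81) = (2*38/(-7 + 38))*(-7 + 81) = (2*38/31)*74 = (2*38*(1/31))*74 = (76/31)*74 = 5624/31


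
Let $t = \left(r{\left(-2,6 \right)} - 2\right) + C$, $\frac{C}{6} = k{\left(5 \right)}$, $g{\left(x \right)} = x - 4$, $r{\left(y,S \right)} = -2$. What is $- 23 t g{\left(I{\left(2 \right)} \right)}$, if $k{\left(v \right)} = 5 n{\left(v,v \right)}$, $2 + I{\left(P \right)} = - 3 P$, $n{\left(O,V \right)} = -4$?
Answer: $-34224$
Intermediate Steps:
$I{\left(P \right)} = -2 - 3 P$
$g{\left(x \right)} = -4 + x$
$k{\left(v \right)} = -20$ ($k{\left(v \right)} = 5 \left(-4\right) = -20$)
$C = -120$ ($C = 6 \left(-20\right) = -120$)
$t = -124$ ($t = \left(-2 - 2\right) - 120 = -4 - 120 = -124$)
$- 23 t g{\left(I{\left(2 \right)} \right)} = \left(-23\right) \left(-124\right) \left(-4 - 8\right) = 2852 \left(-4 - 8\right) = 2852 \left(-12\right) = -34224$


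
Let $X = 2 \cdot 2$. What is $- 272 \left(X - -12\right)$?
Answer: $-4352$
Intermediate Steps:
$X = 4$
$- 272 \left(X - -12\right) = - 272 \left(4 - -12\right) = - 272 \left(4 + 12\right) = \left(-272\right) 16 = -4352$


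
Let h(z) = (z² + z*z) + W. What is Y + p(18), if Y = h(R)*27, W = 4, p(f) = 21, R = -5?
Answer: 1479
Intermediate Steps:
h(z) = 4 + 2*z² (h(z) = (z² + z*z) + 4 = (z² + z²) + 4 = 2*z² + 4 = 4 + 2*z²)
Y = 1458 (Y = (4 + 2*(-5)²)*27 = (4 + 2*25)*27 = (4 + 50)*27 = 54*27 = 1458)
Y + p(18) = 1458 + 21 = 1479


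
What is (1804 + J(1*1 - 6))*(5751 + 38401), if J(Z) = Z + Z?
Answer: 79208688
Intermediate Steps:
J(Z) = 2*Z
(1804 + J(1*1 - 6))*(5751 + 38401) = (1804 + 2*(1*1 - 6))*(5751 + 38401) = (1804 + 2*(1 - 6))*44152 = (1804 + 2*(-5))*44152 = (1804 - 10)*44152 = 1794*44152 = 79208688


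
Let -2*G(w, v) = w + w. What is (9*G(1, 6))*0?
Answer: 0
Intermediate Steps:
G(w, v) = -w (G(w, v) = -(w + w)/2 = -w)
(9*G(1, 6))*0 = (9*(-1*1))*0 = (9*(-1))*0 = -9*0 = 0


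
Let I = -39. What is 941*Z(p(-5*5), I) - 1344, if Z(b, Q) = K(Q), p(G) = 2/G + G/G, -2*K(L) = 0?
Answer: -1344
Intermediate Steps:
K(L) = 0 (K(L) = -½*0 = 0)
p(G) = 1 + 2/G (p(G) = 2/G + 1 = 1 + 2/G)
Z(b, Q) = 0
941*Z(p(-5*5), I) - 1344 = 941*0 - 1344 = 0 - 1344 = -1344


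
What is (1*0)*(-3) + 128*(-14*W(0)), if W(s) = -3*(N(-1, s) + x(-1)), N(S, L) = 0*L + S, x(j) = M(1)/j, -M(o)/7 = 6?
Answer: 220416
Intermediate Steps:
M(o) = -42 (M(o) = -7*6 = -42)
x(j) = -42/j
N(S, L) = S (N(S, L) = 0 + S = S)
W(s) = -123 (W(s) = -3*(-1 - 42/(-1)) = -3*(-1 - 42*(-1)) = -3*(-1 + 42) = -3*41 = -123)
(1*0)*(-3) + 128*(-14*W(0)) = (1*0)*(-3) + 128*(-14*(-123)) = 0*(-3) + 128*1722 = 0 + 220416 = 220416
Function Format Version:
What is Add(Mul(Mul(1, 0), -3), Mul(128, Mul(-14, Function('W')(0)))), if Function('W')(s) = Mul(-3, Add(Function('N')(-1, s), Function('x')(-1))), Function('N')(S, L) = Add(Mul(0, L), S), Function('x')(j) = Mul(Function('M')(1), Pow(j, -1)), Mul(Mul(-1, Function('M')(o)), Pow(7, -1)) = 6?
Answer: 220416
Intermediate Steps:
Function('M')(o) = -42 (Function('M')(o) = Mul(-7, 6) = -42)
Function('x')(j) = Mul(-42, Pow(j, -1))
Function('N')(S, L) = S (Function('N')(S, L) = Add(0, S) = S)
Function('W')(s) = -123 (Function('W')(s) = Mul(-3, Add(-1, Mul(-42, Pow(-1, -1)))) = Mul(-3, Add(-1, Mul(-42, -1))) = Mul(-3, Add(-1, 42)) = Mul(-3, 41) = -123)
Add(Mul(Mul(1, 0), -3), Mul(128, Mul(-14, Function('W')(0)))) = Add(Mul(Mul(1, 0), -3), Mul(128, Mul(-14, -123))) = Add(Mul(0, -3), Mul(128, 1722)) = Add(0, 220416) = 220416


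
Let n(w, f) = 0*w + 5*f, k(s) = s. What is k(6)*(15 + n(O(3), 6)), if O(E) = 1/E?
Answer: 270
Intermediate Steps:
n(w, f) = 5*f (n(w, f) = 0 + 5*f = 5*f)
k(6)*(15 + n(O(3), 6)) = 6*(15 + 5*6) = 6*(15 + 30) = 6*45 = 270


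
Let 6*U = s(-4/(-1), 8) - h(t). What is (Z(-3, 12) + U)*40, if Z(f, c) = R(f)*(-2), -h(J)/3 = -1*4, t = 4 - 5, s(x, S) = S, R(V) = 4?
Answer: -1040/3 ≈ -346.67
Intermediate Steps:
t = -1
h(J) = 12 (h(J) = -(-3)*4 = -3*(-4) = 12)
Z(f, c) = -8 (Z(f, c) = 4*(-2) = -8)
U = -⅔ (U = (8 - 1*12)/6 = (8 - 12)/6 = (⅙)*(-4) = -⅔ ≈ -0.66667)
(Z(-3, 12) + U)*40 = (-8 - ⅔)*40 = -26/3*40 = -1040/3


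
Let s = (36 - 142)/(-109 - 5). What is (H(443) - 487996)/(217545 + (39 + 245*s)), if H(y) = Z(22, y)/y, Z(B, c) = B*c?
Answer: -27814518/12415273 ≈ -2.2403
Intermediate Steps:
H(y) = 22 (H(y) = (22*y)/y = 22)
s = 53/57 (s = -106/(-114) = -106*(-1/114) = 53/57 ≈ 0.92982)
(H(443) - 487996)/(217545 + (39 + 245*s)) = (22 - 487996)/(217545 + (39 + 245*(53/57))) = -487974/(217545 + (39 + 12985/57)) = -487974/(217545 + 15208/57) = -487974/12415273/57 = -487974*57/12415273 = -27814518/12415273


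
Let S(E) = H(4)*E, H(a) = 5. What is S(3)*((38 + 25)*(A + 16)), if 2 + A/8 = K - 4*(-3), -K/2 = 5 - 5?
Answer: 90720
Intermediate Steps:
K = 0 (K = -2*(5 - 5) = -2*0 = 0)
A = 80 (A = -16 + 8*(0 - 4*(-3)) = -16 + 8*(0 + 12) = -16 + 8*12 = -16 + 96 = 80)
S(E) = 5*E
S(3)*((38 + 25)*(A + 16)) = (5*3)*((38 + 25)*(80 + 16)) = 15*(63*96) = 15*6048 = 90720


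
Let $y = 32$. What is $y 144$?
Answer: $4608$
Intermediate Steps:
$y 144 = 32 \cdot 144 = 4608$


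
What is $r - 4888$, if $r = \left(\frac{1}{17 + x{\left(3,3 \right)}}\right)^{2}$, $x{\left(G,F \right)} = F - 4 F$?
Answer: $- \frac{312831}{64} \approx -4888.0$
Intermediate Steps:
$x{\left(G,F \right)} = - 3 F$
$r = \frac{1}{64}$ ($r = \left(\frac{1}{17 - 9}\right)^{2} = \left(\frac{1}{8}\right)^{2} = \frac{1}{64} \approx 0.015625$)
$r - 4888 = \frac{1}{64} - 4888 = - \frac{312831}{64}$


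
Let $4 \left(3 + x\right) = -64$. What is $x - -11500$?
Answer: $11481$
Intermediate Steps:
$x = -19$ ($x = -3 + \frac{1}{4} \left(-64\right) = -3 - 16 = -19$)
$x - -11500 = -19 - -11500 = -19 + 11500 = 11481$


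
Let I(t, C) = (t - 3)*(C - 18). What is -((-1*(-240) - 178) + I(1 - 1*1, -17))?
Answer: -167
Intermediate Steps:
I(t, C) = (-18 + C)*(-3 + t) (I(t, C) = (-3 + t)*(-18 + C) = (-18 + C)*(-3 + t))
-((-1*(-240) - 178) + I(1 - 1*1, -17)) = -((-1*(-240) - 178) + (54 - 18*(1 - 1*1) - 3*(-17) - 17*(1 - 1*1))) = -((240 - 178) + (54 - 18*(1 - 1) + 51 - 17*(1 - 1))) = -(62 + (54 - 18*0 + 51 - 17*0)) = -(62 + (54 + 0 + 51 + 0)) = -(62 + 105) = -1*167 = -167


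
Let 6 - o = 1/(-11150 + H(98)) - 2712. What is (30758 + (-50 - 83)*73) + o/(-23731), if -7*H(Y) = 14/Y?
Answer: 272908389542402/12965455581 ≈ 21049.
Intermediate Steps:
H(Y) = -2/Y
o = 1484982067/546351 (o = 6 - (1/(-11150 - 2/98) - 2712) = 6 - (1/(-11150 - 2*1/98) - 2712) = 6 - (1/(-11150 - 1/49) - 2712) = 6 - (1/(-546351/49) - 2712) = 6 - (-49/546351 - 2712) = 6 - 1*(-1481703961/546351) = 6 + 1481703961/546351 = 1484982067/546351 ≈ 2718.0)
(30758 + (-50 - 83)*73) + o/(-23731) = (30758 + (-50 - 83)*73) + (1484982067/546351)/(-23731) = (30758 - 133*73) + (1484982067/546351)*(-1/23731) = (30758 - 9709) - 1484982067/12965455581 = 21049 - 1484982067/12965455581 = 272908389542402/12965455581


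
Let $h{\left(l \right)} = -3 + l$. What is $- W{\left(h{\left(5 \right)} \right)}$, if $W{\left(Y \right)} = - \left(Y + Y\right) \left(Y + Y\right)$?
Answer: $16$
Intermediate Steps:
$W{\left(Y \right)} = - 4 Y^{2}$ ($W{\left(Y \right)} = - 2 Y 2 Y = - 4 Y^{2}$)
$- W{\left(h{\left(5 \right)} \right)} = - \left(-4\right) \left(-3 + 5\right)^{2} = - \left(-4\right) 2^{2} = - \left(-4\right) 4 = \left(-1\right) \left(-16\right) = 16$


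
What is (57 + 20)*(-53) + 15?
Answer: -4066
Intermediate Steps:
(57 + 20)*(-53) + 15 = 77*(-53) + 15 = -4081 + 15 = -4066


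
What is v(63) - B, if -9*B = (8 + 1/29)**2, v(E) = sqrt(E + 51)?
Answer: 54289/7569 + sqrt(114) ≈ 17.850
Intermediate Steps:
v(E) = sqrt(51 + E)
B = -54289/7569 (B = -(8 + 1/29)**2/9 = -(233/29)**2/9 = -1/9*54289/841 = -54289/7569 ≈ -7.1725)
v(63) - B = sqrt(51 + 63) - 1*(-54289/7569) = sqrt(114) + 54289/7569 = 54289/7569 + sqrt(114)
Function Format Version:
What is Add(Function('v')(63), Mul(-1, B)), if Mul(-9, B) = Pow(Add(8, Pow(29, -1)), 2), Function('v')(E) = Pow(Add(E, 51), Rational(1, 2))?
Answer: Add(Rational(54289, 7569), Pow(114, Rational(1, 2))) ≈ 17.850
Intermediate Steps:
Function('v')(E) = Pow(Add(51, E), Rational(1, 2))
B = Rational(-54289, 7569) (B = Mul(Rational(-1, 9), Pow(Add(8, Pow(29, -1)), 2)) = Mul(Rational(-1, 9), Pow(Add(8, Rational(1, 29)), 2)) = Mul(Rational(-1, 9), Pow(Rational(233, 29), 2)) = Mul(Rational(-1, 9), Rational(54289, 841)) = Rational(-54289, 7569) ≈ -7.1725)
Add(Function('v')(63), Mul(-1, B)) = Add(Pow(Add(51, 63), Rational(1, 2)), Mul(-1, Rational(-54289, 7569))) = Add(Pow(114, Rational(1, 2)), Rational(54289, 7569)) = Add(Rational(54289, 7569), Pow(114, Rational(1, 2)))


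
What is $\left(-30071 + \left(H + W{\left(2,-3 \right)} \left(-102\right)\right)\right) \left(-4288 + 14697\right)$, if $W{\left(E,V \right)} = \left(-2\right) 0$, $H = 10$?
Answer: $-312904949$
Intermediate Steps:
$W{\left(E,V \right)} = 0$
$\left(-30071 + \left(H + W{\left(2,-3 \right)} \left(-102\right)\right)\right) \left(-4288 + 14697\right) = \left(-30071 + \left(10 + 0 \left(-102\right)\right)\right) \left(-4288 + 14697\right) = \left(-30071 + \left(10 + 0\right)\right) 10409 = \left(-30071 + 10\right) 10409 = \left(-30061\right) 10409 = -312904949$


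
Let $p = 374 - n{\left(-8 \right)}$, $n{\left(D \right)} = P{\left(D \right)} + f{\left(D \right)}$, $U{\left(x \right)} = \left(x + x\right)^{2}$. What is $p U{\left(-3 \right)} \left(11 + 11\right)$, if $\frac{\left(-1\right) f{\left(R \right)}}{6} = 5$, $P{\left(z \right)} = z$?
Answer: $326304$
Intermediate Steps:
$f{\left(R \right)} = -30$ ($f{\left(R \right)} = \left(-6\right) 5 = -30$)
$U{\left(x \right)} = 4 x^{2}$ ($U{\left(x \right)} = \left(2 x\right)^{2} = 4 x^{2}$)
$n{\left(D \right)} = -30 + D$ ($n{\left(D \right)} = D - 30 = -30 + D$)
$p = 412$ ($p = 374 - \left(-30 - 8\right) = 374 - -38 = 374 + 38 = 412$)
$p U{\left(-3 \right)} \left(11 + 11\right) = 412 \cdot 4 \left(-3\right)^{2} \left(11 + 11\right) = 412 \cdot 4 \cdot 9 \cdot 22 = 412 \cdot 36 \cdot 22 = 412 \cdot 792 = 326304$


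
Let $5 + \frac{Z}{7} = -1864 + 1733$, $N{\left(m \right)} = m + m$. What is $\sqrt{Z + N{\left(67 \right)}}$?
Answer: $i \sqrt{818} \approx 28.601 i$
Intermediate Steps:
$N{\left(m \right)} = 2 m$
$Z = -952$ ($Z = -35 + 7 \left(-1864 + 1733\right) = -35 + 7 \left(-131\right) = -35 - 917 = -952$)
$\sqrt{Z + N{\left(67 \right)}} = \sqrt{-952 + 2 \cdot 67} = \sqrt{-952 + 134} = \sqrt{-818} = i \sqrt{818}$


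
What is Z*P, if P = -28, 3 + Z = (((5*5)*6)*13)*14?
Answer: -764316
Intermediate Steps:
Z = 27297 (Z = -3 + (((5*5)*6)*13)*14 = -3 + ((25*6)*13)*14 = -3 + (150*13)*14 = -3 + 1950*14 = -3 + 27300 = 27297)
Z*P = 27297*(-28) = -764316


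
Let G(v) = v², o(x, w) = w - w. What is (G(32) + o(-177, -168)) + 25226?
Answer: 26250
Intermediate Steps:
o(x, w) = 0
(G(32) + o(-177, -168)) + 25226 = (32² + 0) + 25226 = (1024 + 0) + 25226 = 1024 + 25226 = 26250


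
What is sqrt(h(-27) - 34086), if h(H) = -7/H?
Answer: I*sqrt(2760945)/9 ≈ 184.62*I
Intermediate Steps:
sqrt(h(-27) - 34086) = sqrt(-7/(-27) - 34086) = sqrt(-7*(-1/27) - 34086) = sqrt(7/27 - 34086) = sqrt(-920315/27) = I*sqrt(2760945)/9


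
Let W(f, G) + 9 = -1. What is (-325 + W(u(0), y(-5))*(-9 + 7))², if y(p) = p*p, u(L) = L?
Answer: 93025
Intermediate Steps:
y(p) = p²
W(f, G) = -10 (W(f, G) = -9 - 1 = -10)
(-325 + W(u(0), y(-5))*(-9 + 7))² = (-325 - 10*(-9 + 7))² = (-325 - 10*(-2))² = (-325 + 20)² = (-305)² = 93025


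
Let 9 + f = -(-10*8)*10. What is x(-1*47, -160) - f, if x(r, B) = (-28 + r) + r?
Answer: -913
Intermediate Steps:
x(r, B) = -28 + 2*r
f = 791 (f = -9 - (-10*8)*10 = -9 - (-80)*10 = -9 - 1*(-800) = -9 + 800 = 791)
x(-1*47, -160) - f = (-28 + 2*(-1*47)) - 1*791 = (-28 + 2*(-47)) - 791 = (-28 - 94) - 791 = -122 - 791 = -913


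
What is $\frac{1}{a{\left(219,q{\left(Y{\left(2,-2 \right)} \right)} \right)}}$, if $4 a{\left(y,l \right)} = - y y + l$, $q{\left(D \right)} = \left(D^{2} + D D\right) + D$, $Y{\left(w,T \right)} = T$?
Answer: $- \frac{4}{47955} \approx -8.3412 \cdot 10^{-5}$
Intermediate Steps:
$q{\left(D \right)} = D + 2 D^{2}$ ($q{\left(D \right)} = \left(D^{2} + D^{2}\right) + D = 2 D^{2} + D = D + 2 D^{2}$)
$a{\left(y,l \right)} = - \frac{y^{2}}{4} + \frac{l}{4}$ ($a{\left(y,l \right)} = \frac{- y y + l}{4} = \frac{- y^{2} + l}{4} = \frac{l - y^{2}}{4} = - \frac{y^{2}}{4} + \frac{l}{4}$)
$\frac{1}{a{\left(219,q{\left(Y{\left(2,-2 \right)} \right)} \right)}} = \frac{1}{- \frac{219^{2}}{4} + \frac{\left(-2\right) \left(1 + 2 \left(-2\right)\right)}{4}} = \frac{1}{\left(- \frac{1}{4}\right) 47961 + \frac{\left(-2\right) \left(1 - 4\right)}{4}} = \frac{1}{- \frac{47961}{4} + \frac{\left(-2\right) \left(-3\right)}{4}} = \frac{1}{- \frac{47961}{4} + \frac{1}{4} \cdot 6} = \frac{1}{- \frac{47961}{4} + \frac{3}{2}} = \frac{1}{- \frac{47955}{4}} = - \frac{4}{47955}$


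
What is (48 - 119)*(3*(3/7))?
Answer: -639/7 ≈ -91.286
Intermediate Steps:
(48 - 119)*(3*(3/7)) = -213*3*(1/7) = -213*3/7 = -71*9/7 = -639/7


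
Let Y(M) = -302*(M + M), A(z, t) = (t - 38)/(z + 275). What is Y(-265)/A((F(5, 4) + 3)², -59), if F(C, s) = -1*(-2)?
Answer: -48018000/97 ≈ -4.9503e+5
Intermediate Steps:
F(C, s) = 2
A(z, t) = (-38 + t)/(275 + z)
Y(M) = -604*M
Y(-265)/A((F(5, 4) + 3)², -59) = (-604*(-265))/(((-38 - 59)/(275 + (2 + 3)²))) = 160060/((-97/(275 + 5²))) = 160060/((-97/(275 + 25))) = 160060/((-97/300)) = 160060/(((1/300)*(-97))) = 160060/(-97/300) = 160060*(-300/97) = -48018000/97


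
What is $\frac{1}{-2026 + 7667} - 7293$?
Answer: $- \frac{41139812}{5641} \approx -7293.0$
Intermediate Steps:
$\frac{1}{-2026 + 7667} - 7293 = \frac{1}{5641} - 7293 = - \frac{41139812}{5641}$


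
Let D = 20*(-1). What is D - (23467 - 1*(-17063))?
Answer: -40550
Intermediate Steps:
D = -20
D - (23467 - 1*(-17063)) = -20 - (23467 - 1*(-17063)) = -20 - (23467 + 17063) = -20 - 1*40530 = -20 - 40530 = -40550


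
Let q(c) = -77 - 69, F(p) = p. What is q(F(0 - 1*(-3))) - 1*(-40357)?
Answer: 40211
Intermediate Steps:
q(c) = -146
q(F(0 - 1*(-3))) - 1*(-40357) = -146 - 1*(-40357) = -146 + 40357 = 40211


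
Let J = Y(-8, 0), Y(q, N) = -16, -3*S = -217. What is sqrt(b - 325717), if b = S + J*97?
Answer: I*sqrt(2944770)/3 ≈ 572.01*I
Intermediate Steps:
S = 217/3 (S = -1/3*(-217) = 217/3 ≈ 72.333)
J = -16
b = -4439/3 (b = 217/3 - 16*97 = 217/3 - 1552 = -4439/3 ≈ -1479.7)
sqrt(b - 325717) = sqrt(-4439/3 - 325717) = sqrt(-981590/3) = I*sqrt(2944770)/3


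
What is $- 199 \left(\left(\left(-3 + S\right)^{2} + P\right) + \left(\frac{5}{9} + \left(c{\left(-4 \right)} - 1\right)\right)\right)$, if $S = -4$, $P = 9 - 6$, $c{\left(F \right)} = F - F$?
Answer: $- \frac{92336}{9} \approx -10260.0$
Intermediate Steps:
$c{\left(F \right)} = 0$
$P = 3$
$- 199 \left(\left(\left(-3 + S\right)^{2} + P\right) + \left(\frac{5}{9} + \left(c{\left(-4 \right)} - 1\right)\right)\right) = - 199 \left(\left(\left(-3 - 4\right)^{2} + 3\right) + \left(\frac{5}{9} + \left(0 - 1\right)\right)\right) = - 199 \left(\left(\left(-7\right)^{2} + 3\right) + \left(5 \cdot \frac{1}{9} + \left(0 - 1\right)\right)\right) = - 199 \left(\left(49 + 3\right) + \left(\frac{5}{9} - 1\right)\right) = - 199 \left(52 - \frac{4}{9}\right) = \left(-199\right) \frac{464}{9} = - \frac{92336}{9}$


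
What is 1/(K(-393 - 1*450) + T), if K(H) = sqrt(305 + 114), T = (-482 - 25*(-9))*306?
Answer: -78642/6184563745 - sqrt(419)/6184563745 ≈ -1.2719e-5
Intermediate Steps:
T = -78642 (T = (-482 + 225)*306 = -257*306 = -78642)
K(H) = sqrt(419)
1/(K(-393 - 1*450) + T) = 1/(sqrt(419) - 78642) = 1/(-78642 + sqrt(419))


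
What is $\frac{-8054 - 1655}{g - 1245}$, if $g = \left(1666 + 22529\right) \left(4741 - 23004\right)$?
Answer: $\frac{9709}{441874530} \approx 2.1972 \cdot 10^{-5}$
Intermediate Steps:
$g = -441873285$ ($g = 24195 \left(-18263\right) = -441873285$)
$\frac{-8054 - 1655}{g - 1245} = \frac{-8054 - 1655}{-441873285 - 1245} = - \frac{9709}{-441874530} = \left(-9709\right) \left(- \frac{1}{441874530}\right) = \frac{9709}{441874530}$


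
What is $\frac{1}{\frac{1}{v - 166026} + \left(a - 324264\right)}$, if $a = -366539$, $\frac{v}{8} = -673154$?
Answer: $- \frac{5551258}{3834825680175} \approx -1.4476 \cdot 10^{-6}$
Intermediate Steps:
$v = -5385232$ ($v = 8 \left(-673154\right) = -5385232$)
$\frac{1}{\frac{1}{v - 166026} + \left(a - 324264\right)} = \frac{1}{\frac{1}{-5385232 - 166026} - 690803} = \frac{1}{\frac{1}{-5551258} - 690803} = \frac{1}{- \frac{1}{5551258} - 690803} = \frac{1}{- \frac{3834825680175}{5551258}} = - \frac{5551258}{3834825680175}$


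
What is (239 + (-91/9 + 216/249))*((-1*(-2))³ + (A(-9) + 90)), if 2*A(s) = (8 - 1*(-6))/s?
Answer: 150174500/6723 ≈ 22337.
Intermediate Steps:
A(s) = 7/s (A(s) = ((8 - 1*(-6))/s)/2 = ((8 + 6)/s)/2 = (14/s)/2 = 7/s)
(239 + (-91/9 + 216/249))*((-1*(-2))³ + (A(-9) + 90)) = (239 + (-91/9 + 216/249))*((-1*(-2))³ + (7/(-9) + 90)) = (239 + (-91*⅑ + 216*(1/249)))*(2³ + (7*(-⅑) + 90)) = (239 + (-91/9 + 72/83))*(8 + (-7/9 + 90)) = (239 - 6905/747)*(8 + 803/9) = (171628/747)*(875/9) = 150174500/6723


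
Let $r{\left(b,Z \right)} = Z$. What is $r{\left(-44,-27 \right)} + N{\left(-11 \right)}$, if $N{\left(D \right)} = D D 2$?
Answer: $215$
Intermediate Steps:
$N{\left(D \right)} = 2 D^{2}$ ($N{\left(D \right)} = D^{2} \cdot 2 = 2 D^{2}$)
$r{\left(-44,-27 \right)} + N{\left(-11 \right)} = -27 + 2 \left(-11\right)^{2} = -27 + 2 \cdot 121 = -27 + 242 = 215$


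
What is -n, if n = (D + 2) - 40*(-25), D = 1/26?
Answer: -26053/26 ≈ -1002.0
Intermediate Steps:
D = 1/26 ≈ 0.038462
n = 26053/26 (n = (1/26 + 2) - 40*(-25) = 53/26 + 1000 = 26053/26 ≈ 1002.0)
-n = -1*26053/26 = -26053/26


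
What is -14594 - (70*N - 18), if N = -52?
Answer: -10936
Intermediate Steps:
-14594 - (70*N - 18) = -14594 - (70*(-52) - 18) = -14594 - (-3640 - 18) = -14594 - 1*(-3658) = -14594 + 3658 = -10936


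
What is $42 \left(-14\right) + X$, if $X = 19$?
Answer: $-569$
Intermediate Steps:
$42 \left(-14\right) + X = 42 \left(-14\right) + 19 = -588 + 19 = -569$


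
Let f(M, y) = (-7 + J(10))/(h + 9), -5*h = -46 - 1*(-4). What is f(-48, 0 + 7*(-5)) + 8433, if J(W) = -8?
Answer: 244532/29 ≈ 8432.1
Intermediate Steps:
h = 42/5 (h = -(-46 - 1*(-4))/5 = -(-46 + 4)/5 = -1/5*(-42) = 42/5 ≈ 8.4000)
f(M, y) = -25/29 (f(M, y) = (-7 - 8)/(42/5 + 9) = -15/87/5 = -15*5/87 = -25/29)
f(-48, 0 + 7*(-5)) + 8433 = -25/29 + 8433 = 244532/29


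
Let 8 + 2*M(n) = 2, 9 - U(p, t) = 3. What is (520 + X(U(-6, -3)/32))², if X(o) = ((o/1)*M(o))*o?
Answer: 17713746649/65536 ≈ 2.7029e+5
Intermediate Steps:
U(p, t) = 6 (U(p, t) = 9 - 1*3 = 9 - 3 = 6)
M(n) = -3 (M(n) = -4 + (½)*2 = -4 + 1 = -3)
X(o) = -3*o² (X(o) = ((o/1)*(-3))*o = ((o*1)*(-3))*o = (o*(-3))*o = (-3*o)*o = -3*o²)
(520 + X(U(-6, -3)/32))² = (520 - 3*(6/32)²)² = (520 - 3*(6*(1/32))²)² = (520 - 3*(3/16)²)² = (520 - 3*9/256)² = (520 - 27/256)² = (133093/256)² = 17713746649/65536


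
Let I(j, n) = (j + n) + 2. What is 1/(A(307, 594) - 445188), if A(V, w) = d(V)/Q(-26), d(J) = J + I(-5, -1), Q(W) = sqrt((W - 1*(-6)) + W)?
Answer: -6826216/3038949479211 + 101*I*sqrt(46)/3038949479211 ≈ -2.2462e-6 + 2.2541e-10*I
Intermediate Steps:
Q(W) = sqrt(6 + 2*W) (Q(W) = sqrt((W + 6) + W) = sqrt((6 + W) + W) = sqrt(6 + 2*W))
I(j, n) = 2 + j + n
d(J) = -4 + J (d(J) = J + (2 - 5 - 1) = J - 4 = -4 + J)
A(V, w) = -I*sqrt(46)*(-4 + V)/46 (A(V, w) = (-4 + V)/(sqrt(6 + 2*(-26))) = (-4 + V)/(sqrt(6 - 52)) = (-4 + V)/(sqrt(-46)) = (-4 + V)/((I*sqrt(46))) = (-4 + V)*(-I*sqrt(46)/46) = -I*sqrt(46)*(-4 + V)/46)
1/(A(307, 594) - 445188) = 1/(I*sqrt(46)*(4 - 1*307)/46 - 445188) = 1/(I*sqrt(46)*(4 - 307)/46 - 445188) = 1/((1/46)*I*sqrt(46)*(-303) - 445188) = 1/(-303*I*sqrt(46)/46 - 445188) = 1/(-445188 - 303*I*sqrt(46)/46)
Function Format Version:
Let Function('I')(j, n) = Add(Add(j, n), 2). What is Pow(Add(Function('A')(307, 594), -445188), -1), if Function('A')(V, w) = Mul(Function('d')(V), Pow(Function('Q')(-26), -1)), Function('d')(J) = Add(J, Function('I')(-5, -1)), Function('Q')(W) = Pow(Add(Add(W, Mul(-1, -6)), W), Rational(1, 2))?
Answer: Add(Rational(-6826216, 3038949479211), Mul(Rational(101, 3038949479211), I, Pow(46, Rational(1, 2)))) ≈ Add(-2.2462e-6, Mul(2.2541e-10, I))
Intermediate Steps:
Function('Q')(W) = Pow(Add(6, Mul(2, W)), Rational(1, 2)) (Function('Q')(W) = Pow(Add(Add(W, 6), W), Rational(1, 2)) = Pow(Add(Add(6, W), W), Rational(1, 2)) = Pow(Add(6, Mul(2, W)), Rational(1, 2)))
Function('I')(j, n) = Add(2, j, n)
Function('d')(J) = Add(-4, J) (Function('d')(J) = Add(J, Add(2, -5, -1)) = Add(J, -4) = Add(-4, J))
Function('A')(V, w) = Mul(Rational(-1, 46), I, Pow(46, Rational(1, 2)), Add(-4, V)) (Function('A')(V, w) = Mul(Add(-4, V), Pow(Pow(Add(6, Mul(2, -26)), Rational(1, 2)), -1)) = Mul(Add(-4, V), Pow(Pow(Add(6, -52), Rational(1, 2)), -1)) = Mul(Add(-4, V), Pow(Pow(-46, Rational(1, 2)), -1)) = Mul(Add(-4, V), Pow(Mul(I, Pow(46, Rational(1, 2))), -1)) = Mul(Add(-4, V), Mul(Rational(-1, 46), I, Pow(46, Rational(1, 2)))) = Mul(Rational(-1, 46), I, Pow(46, Rational(1, 2)), Add(-4, V)))
Pow(Add(Function('A')(307, 594), -445188), -1) = Pow(Add(Mul(Rational(1, 46), I, Pow(46, Rational(1, 2)), Add(4, Mul(-1, 307))), -445188), -1) = Pow(Add(Mul(Rational(1, 46), I, Pow(46, Rational(1, 2)), Add(4, -307)), -445188), -1) = Pow(Add(Mul(Rational(1, 46), I, Pow(46, Rational(1, 2)), -303), -445188), -1) = Pow(Add(Mul(Rational(-303, 46), I, Pow(46, Rational(1, 2))), -445188), -1) = Pow(Add(-445188, Mul(Rational(-303, 46), I, Pow(46, Rational(1, 2)))), -1)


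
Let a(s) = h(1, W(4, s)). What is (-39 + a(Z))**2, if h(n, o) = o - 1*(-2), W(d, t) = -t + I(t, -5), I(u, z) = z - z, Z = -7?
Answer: 900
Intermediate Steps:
I(u, z) = 0
W(d, t) = -t (W(d, t) = -t + 0 = -t)
h(n, o) = 2 + o (h(n, o) = o + 2 = 2 + o)
a(s) = 2 - s
(-39 + a(Z))**2 = (-39 + (2 - 1*(-7)))**2 = (-39 + (2 + 7))**2 = (-39 + 9)**2 = (-30)**2 = 900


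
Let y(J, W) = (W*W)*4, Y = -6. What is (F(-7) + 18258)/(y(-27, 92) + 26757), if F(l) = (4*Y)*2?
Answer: 18210/60613 ≈ 0.30043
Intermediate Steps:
y(J, W) = 4*W² (y(J, W) = W²*4 = 4*W²)
F(l) = -48 (F(l) = (4*(-6))*2 = -24*2 = -48)
(F(-7) + 18258)/(y(-27, 92) + 26757) = (-48 + 18258)/(4*92² + 26757) = 18210/(4*8464 + 26757) = 18210/(33856 + 26757) = 18210/60613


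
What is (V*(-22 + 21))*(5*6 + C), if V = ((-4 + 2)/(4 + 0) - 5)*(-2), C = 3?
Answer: -363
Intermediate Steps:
V = 11 (V = (-2/4 - 5)*(-2) = (-2*1/4 - 5)*(-2) = (-1/2 - 5)*(-2) = -11/2*(-2) = 11)
(V*(-22 + 21))*(5*6 + C) = (11*(-22 + 21))*(5*6 + 3) = (11*(-1))*(30 + 3) = -11*33 = -363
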